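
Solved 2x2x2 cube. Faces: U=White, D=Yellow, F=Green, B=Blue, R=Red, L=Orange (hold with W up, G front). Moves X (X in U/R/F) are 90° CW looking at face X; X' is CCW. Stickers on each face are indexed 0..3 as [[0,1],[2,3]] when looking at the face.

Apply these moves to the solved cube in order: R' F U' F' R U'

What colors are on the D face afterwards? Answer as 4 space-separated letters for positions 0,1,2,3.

After move 1 (R'): R=RRRR U=WBWB F=GWGW D=YGYG B=YBYB
After move 2 (F): F=GGWW U=WBOO R=WRBR D=RRYG L=OYOG
After move 3 (U'): U=BOWO F=OYWW R=GGBR B=WRYB L=YBOG
After move 4 (F'): F=YWOW U=BOGB R=RGRR D=BGYG L=YOOW
After move 5 (R): R=RRRG U=BWGW F=YGOG D=BYYW B=BROB
After move 6 (U'): U=WWBG F=YOOG R=YGRG B=RROB L=BROW
Query: D face = BYYW

Answer: B Y Y W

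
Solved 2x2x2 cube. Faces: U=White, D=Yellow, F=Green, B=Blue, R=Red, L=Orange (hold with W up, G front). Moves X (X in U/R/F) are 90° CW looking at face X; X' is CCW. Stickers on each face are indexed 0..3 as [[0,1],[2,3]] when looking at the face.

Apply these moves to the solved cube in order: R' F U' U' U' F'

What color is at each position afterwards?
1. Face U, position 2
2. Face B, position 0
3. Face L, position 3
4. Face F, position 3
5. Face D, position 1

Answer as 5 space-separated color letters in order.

After move 1 (R'): R=RRRR U=WBWB F=GWGW D=YGYG B=YBYB
After move 2 (F): F=GGWW U=WBOO R=WRBR D=RRYG L=OYOG
After move 3 (U'): U=BOWO F=OYWW R=GGBR B=WRYB L=YBOG
After move 4 (U'): U=OOBW F=YBWW R=OYBR B=GGYB L=WROG
After move 5 (U'): U=OWOB F=WRWW R=YBBR B=OYYB L=GGOG
After move 6 (F'): F=RWWW U=OWYB R=RBRR D=GGYG L=GBOO
Query 1: U[2] = Y
Query 2: B[0] = O
Query 3: L[3] = O
Query 4: F[3] = W
Query 5: D[1] = G

Answer: Y O O W G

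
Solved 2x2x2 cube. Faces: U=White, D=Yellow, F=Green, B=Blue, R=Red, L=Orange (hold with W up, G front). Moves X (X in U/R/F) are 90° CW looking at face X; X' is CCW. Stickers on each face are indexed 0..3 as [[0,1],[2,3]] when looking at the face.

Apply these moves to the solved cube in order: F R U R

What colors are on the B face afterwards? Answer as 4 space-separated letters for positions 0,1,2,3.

Answer: G Y W B

Derivation:
After move 1 (F): F=GGGG U=WWOO R=WRWR D=RRYY L=OYOY
After move 2 (R): R=WWRR U=WGOG F=GRGY D=RBYB B=OBWB
After move 3 (U): U=OWGG F=WWGY R=OBRR B=OYWB L=GROY
After move 4 (R): R=RORB U=OWGY F=WBGB D=RWYO B=GYWB
Query: B face = GYWB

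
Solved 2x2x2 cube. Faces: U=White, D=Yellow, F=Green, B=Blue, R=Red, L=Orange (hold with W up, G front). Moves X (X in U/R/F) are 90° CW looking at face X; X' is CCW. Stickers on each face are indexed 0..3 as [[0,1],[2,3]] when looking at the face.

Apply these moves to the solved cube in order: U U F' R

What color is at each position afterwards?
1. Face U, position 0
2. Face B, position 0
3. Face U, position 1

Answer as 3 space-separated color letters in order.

After move 1 (U): U=WWWW F=RRGG R=BBRR B=OOBB L=GGOO
After move 2 (U): U=WWWW F=BBGG R=OORR B=GGBB L=RROO
After move 3 (F'): F=BGBG U=WWOR R=YOYR D=ROYY L=RWOW
After move 4 (R): R=YYRO U=WGOG F=BOBY D=RBYG B=RGWB
Query 1: U[0] = W
Query 2: B[0] = R
Query 3: U[1] = G

Answer: W R G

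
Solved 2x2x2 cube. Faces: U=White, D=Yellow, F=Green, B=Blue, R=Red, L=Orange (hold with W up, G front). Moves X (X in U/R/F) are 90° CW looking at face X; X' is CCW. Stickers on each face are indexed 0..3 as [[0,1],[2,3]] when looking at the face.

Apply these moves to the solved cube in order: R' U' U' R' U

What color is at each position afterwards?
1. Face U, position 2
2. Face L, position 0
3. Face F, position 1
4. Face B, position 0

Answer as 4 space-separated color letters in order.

After move 1 (R'): R=RRRR U=WBWB F=GWGW D=YGYG B=YBYB
After move 2 (U'): U=BBWW F=OOGW R=GWRR B=RRYB L=YBOO
After move 3 (U'): U=BWBW F=YBGW R=OORR B=GWYB L=RROO
After move 4 (R'): R=OROR U=BYBG F=YWGW D=YBYW B=GWGB
After move 5 (U): U=BBGY F=ORGW R=GWOR B=RRGB L=YWOO
Query 1: U[2] = G
Query 2: L[0] = Y
Query 3: F[1] = R
Query 4: B[0] = R

Answer: G Y R R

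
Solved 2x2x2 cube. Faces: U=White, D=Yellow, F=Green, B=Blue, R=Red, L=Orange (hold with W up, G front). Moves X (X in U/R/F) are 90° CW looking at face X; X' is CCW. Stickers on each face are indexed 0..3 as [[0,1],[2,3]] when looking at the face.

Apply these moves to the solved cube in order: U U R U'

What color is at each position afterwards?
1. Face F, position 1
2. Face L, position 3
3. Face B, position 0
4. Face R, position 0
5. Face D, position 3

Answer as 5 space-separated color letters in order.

Answer: R O R B G

Derivation:
After move 1 (U): U=WWWW F=RRGG R=BBRR B=OOBB L=GGOO
After move 2 (U): U=WWWW F=BBGG R=OORR B=GGBB L=RROO
After move 3 (R): R=RORO U=WBWG F=BYGY D=YBYG B=WGWB
After move 4 (U'): U=BGWW F=RRGY R=BYRO B=ROWB L=WGOO
Query 1: F[1] = R
Query 2: L[3] = O
Query 3: B[0] = R
Query 4: R[0] = B
Query 5: D[3] = G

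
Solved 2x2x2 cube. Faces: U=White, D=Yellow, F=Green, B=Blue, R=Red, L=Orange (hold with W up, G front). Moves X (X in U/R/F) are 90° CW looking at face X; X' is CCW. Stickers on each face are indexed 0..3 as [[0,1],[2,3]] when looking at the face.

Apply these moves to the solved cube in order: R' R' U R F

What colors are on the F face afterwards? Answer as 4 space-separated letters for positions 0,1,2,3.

After move 1 (R'): R=RRRR U=WBWB F=GWGW D=YGYG B=YBYB
After move 2 (R'): R=RRRR U=WYWY F=GBGB D=YWYW B=GBGB
After move 3 (U): U=WWYY F=RRGB R=GBRR B=OOGB L=GBOO
After move 4 (R): R=RGRB U=WRYB F=RWGW D=YGYO B=YOWB
After move 5 (F): F=GRWW U=WROB R=YGBB D=RRYO L=GYOG
Query: F face = GRWW

Answer: G R W W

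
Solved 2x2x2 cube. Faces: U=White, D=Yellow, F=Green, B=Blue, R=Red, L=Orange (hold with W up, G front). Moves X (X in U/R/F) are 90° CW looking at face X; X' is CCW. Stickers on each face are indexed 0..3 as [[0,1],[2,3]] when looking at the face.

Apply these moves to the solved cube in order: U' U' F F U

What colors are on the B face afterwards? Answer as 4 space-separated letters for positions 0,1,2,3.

Answer: R R B B

Derivation:
After move 1 (U'): U=WWWW F=OOGG R=GGRR B=RRBB L=BBOO
After move 2 (U'): U=WWWW F=BBGG R=OORR B=GGBB L=RROO
After move 3 (F): F=GBGB U=WWOR R=WOWR D=ROYY L=RYOY
After move 4 (F): F=GGBB U=WWYY R=OORR D=WWYY L=RROO
After move 5 (U): U=YWYW F=OOBB R=GGRR B=RRBB L=GGOO
Query: B face = RRBB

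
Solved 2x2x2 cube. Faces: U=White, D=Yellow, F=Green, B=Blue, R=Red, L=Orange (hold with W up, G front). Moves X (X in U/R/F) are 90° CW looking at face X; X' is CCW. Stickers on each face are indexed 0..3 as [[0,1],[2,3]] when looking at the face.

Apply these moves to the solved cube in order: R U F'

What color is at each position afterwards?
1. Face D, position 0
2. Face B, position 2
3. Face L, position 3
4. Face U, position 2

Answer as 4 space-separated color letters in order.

After move 1 (R): R=RRRR U=WGWG F=GYGY D=YBYB B=WBWB
After move 2 (U): U=WWGG F=RRGY R=WBRR B=OOWB L=GYOO
After move 3 (F'): F=RYRG U=WWWR R=BBYR D=YOYB L=GGOG
Query 1: D[0] = Y
Query 2: B[2] = W
Query 3: L[3] = G
Query 4: U[2] = W

Answer: Y W G W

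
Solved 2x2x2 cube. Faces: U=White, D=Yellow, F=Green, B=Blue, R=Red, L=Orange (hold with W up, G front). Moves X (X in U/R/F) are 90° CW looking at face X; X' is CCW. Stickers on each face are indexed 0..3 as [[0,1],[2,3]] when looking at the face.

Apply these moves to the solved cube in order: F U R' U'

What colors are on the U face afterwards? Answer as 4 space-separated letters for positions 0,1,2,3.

After move 1 (F): F=GGGG U=WWOO R=WRWR D=RRYY L=OYOY
After move 2 (U): U=OWOW F=WRGG R=BBWR B=OYBB L=GGOY
After move 3 (R'): R=BRBW U=OBOO F=WWGW D=RRYG B=YYRB
After move 4 (U'): U=BOOO F=GGGW R=WWBW B=BRRB L=YYOY
Query: U face = BOOO

Answer: B O O O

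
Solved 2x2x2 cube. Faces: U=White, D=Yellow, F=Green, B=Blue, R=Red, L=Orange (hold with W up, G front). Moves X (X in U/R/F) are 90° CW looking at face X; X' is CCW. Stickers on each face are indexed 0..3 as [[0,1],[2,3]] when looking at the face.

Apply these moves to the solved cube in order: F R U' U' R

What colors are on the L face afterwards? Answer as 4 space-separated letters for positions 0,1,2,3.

After move 1 (F): F=GGGG U=WWOO R=WRWR D=RRYY L=OYOY
After move 2 (R): R=WWRR U=WGOG F=GRGY D=RBYB B=OBWB
After move 3 (U'): U=GGWO F=OYGY R=GRRR B=WWWB L=OBOY
After move 4 (U'): U=GOGW F=OBGY R=OYRR B=GRWB L=WWOY
After move 5 (R): R=RORY U=GBGY F=OBGB D=RWYG B=WROB
Query: L face = WWOY

Answer: W W O Y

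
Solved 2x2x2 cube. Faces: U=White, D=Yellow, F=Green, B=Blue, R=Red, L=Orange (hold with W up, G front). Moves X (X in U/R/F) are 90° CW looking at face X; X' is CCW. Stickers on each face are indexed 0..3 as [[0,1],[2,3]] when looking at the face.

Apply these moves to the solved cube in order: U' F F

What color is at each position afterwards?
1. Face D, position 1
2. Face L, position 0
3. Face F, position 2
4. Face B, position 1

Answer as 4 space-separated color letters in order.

Answer: W B O R

Derivation:
After move 1 (U'): U=WWWW F=OOGG R=GGRR B=RRBB L=BBOO
After move 2 (F): F=GOGO U=WWOB R=WGWR D=RGYY L=BYOY
After move 3 (F): F=GGOO U=WWYY R=OGBR D=WWYY L=BROG
Query 1: D[1] = W
Query 2: L[0] = B
Query 3: F[2] = O
Query 4: B[1] = R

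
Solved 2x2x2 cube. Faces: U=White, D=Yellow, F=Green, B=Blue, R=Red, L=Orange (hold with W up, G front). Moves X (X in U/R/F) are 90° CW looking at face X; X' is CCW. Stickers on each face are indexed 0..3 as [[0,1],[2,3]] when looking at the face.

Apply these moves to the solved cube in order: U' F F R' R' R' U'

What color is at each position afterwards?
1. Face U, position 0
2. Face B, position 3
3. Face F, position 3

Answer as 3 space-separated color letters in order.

After move 1 (U'): U=WWWW F=OOGG R=GGRR B=RRBB L=BBOO
After move 2 (F): F=GOGO U=WWOB R=WGWR D=RGYY L=BYOY
After move 3 (F): F=GGOO U=WWYY R=OGBR D=WWYY L=BROG
After move 4 (R'): R=GROB U=WBYR F=GWOY D=WGYO B=YRWB
After move 5 (R'): R=RBGO U=WWYY F=GBOR D=WWYY B=ORGB
After move 6 (R'): R=BORG U=WGYO F=GWOY D=WBYR B=YRWB
After move 7 (U'): U=GOWY F=BROY R=GWRG B=BOWB L=YROG
Query 1: U[0] = G
Query 2: B[3] = B
Query 3: F[3] = Y

Answer: G B Y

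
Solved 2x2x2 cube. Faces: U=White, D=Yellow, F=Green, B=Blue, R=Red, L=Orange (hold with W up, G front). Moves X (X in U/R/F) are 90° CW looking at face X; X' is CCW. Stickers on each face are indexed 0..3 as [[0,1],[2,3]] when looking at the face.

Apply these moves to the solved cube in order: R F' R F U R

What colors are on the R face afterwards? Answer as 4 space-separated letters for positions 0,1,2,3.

Answer: G R R B

Derivation:
After move 1 (R): R=RRRR U=WGWG F=GYGY D=YBYB B=WBWB
After move 2 (F'): F=YYGG U=WGRR R=BRYR D=OOYB L=OGOW
After move 3 (R): R=YBRR U=WYRG F=YOGB D=OWYW B=RBGB
After move 4 (F): F=GYBO U=WYWG R=RBGR D=RYYW L=OOOW
After move 5 (U): U=WWGY F=RBBO R=RBGR B=OOGB L=GYOW
After move 6 (R): R=GRRB U=WBGO F=RYBW D=RGYO B=YOWB
Query: R face = GRRB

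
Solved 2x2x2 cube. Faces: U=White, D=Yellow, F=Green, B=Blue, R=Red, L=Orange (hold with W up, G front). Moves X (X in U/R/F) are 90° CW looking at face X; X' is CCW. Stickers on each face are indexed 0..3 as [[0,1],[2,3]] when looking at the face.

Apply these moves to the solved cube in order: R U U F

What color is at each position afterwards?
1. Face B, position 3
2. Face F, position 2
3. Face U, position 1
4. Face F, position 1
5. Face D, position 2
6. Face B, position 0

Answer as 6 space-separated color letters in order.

Answer: B Y W W Y G

Derivation:
After move 1 (R): R=RRRR U=WGWG F=GYGY D=YBYB B=WBWB
After move 2 (U): U=WWGG F=RRGY R=WBRR B=OOWB L=GYOO
After move 3 (U): U=GWGW F=WBGY R=OORR B=GYWB L=RROO
After move 4 (F): F=GWYB U=GWOR R=GOWR D=ROYB L=RYOB
Query 1: B[3] = B
Query 2: F[2] = Y
Query 3: U[1] = W
Query 4: F[1] = W
Query 5: D[2] = Y
Query 6: B[0] = G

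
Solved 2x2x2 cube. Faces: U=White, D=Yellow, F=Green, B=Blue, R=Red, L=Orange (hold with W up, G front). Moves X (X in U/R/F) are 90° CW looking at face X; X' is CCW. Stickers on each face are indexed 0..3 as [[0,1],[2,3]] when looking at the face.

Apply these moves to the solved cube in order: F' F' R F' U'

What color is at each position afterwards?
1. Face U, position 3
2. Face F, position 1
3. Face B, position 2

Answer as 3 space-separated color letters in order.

Answer: O G W

Derivation:
After move 1 (F'): F=GGGG U=WWRR R=YRYR D=OOYY L=OWOW
After move 2 (F'): F=GGGG U=WWYY R=OROR D=WWYY L=OROR
After move 3 (R): R=OORR U=WGYG F=GWGY D=WBYB B=YBWB
After move 4 (F'): F=WYGG U=WGOR R=BOWR D=RRYB L=OGOY
After move 5 (U'): U=GRWO F=OGGG R=WYWR B=BOWB L=YBOY
Query 1: U[3] = O
Query 2: F[1] = G
Query 3: B[2] = W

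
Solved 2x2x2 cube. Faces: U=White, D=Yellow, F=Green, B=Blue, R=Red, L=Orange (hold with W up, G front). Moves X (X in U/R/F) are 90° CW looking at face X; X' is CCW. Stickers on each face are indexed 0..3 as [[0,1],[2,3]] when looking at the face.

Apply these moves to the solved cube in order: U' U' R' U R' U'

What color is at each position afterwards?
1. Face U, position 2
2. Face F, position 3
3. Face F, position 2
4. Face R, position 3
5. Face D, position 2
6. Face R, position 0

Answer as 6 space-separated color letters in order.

Answer: W B G O Y O

Derivation:
After move 1 (U'): U=WWWW F=OOGG R=GGRR B=RRBB L=BBOO
After move 2 (U'): U=WWWW F=BBGG R=OORR B=GGBB L=RROO
After move 3 (R'): R=OROR U=WBWG F=BWGW D=YBYG B=YGYB
After move 4 (U): U=WWGB F=ORGW R=YGOR B=RRYB L=BWOO
After move 5 (R'): R=GRYO U=WYGR F=OWGB D=YRYW B=GRBB
After move 6 (U'): U=YRWG F=BWGB R=OWYO B=GRBB L=GROO
Query 1: U[2] = W
Query 2: F[3] = B
Query 3: F[2] = G
Query 4: R[3] = O
Query 5: D[2] = Y
Query 6: R[0] = O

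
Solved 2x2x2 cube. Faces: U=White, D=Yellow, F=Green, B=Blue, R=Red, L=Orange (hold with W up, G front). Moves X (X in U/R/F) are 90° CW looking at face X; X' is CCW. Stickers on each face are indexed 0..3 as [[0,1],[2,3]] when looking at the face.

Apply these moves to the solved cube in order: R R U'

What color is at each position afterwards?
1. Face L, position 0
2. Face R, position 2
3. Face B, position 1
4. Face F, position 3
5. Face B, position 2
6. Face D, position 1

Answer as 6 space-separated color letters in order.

After move 1 (R): R=RRRR U=WGWG F=GYGY D=YBYB B=WBWB
After move 2 (R): R=RRRR U=WYWY F=GBGB D=YWYW B=GBGB
After move 3 (U'): U=YYWW F=OOGB R=GBRR B=RRGB L=GBOO
Query 1: L[0] = G
Query 2: R[2] = R
Query 3: B[1] = R
Query 4: F[3] = B
Query 5: B[2] = G
Query 6: D[1] = W

Answer: G R R B G W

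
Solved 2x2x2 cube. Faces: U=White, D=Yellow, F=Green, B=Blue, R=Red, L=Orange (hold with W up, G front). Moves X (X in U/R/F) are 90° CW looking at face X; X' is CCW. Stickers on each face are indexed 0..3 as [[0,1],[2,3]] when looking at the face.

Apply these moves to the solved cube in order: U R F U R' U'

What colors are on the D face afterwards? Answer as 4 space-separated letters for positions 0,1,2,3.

After move 1 (U): U=WWWW F=RRGG R=BBRR B=OOBB L=GGOO
After move 2 (R): R=RBRB U=WRWG F=RYGY D=YBYO B=WOWB
After move 3 (F): F=GRYY U=WROG R=WBGB D=RRYO L=GYOB
After move 4 (U): U=OWGR F=WBYY R=WOGB B=GYWB L=GROB
After move 5 (R'): R=OBWG U=OWGG F=WWYR D=RBYY B=OYRB
After move 6 (U'): U=WGOG F=GRYR R=WWWG B=OBRB L=OYOB
Query: D face = RBYY

Answer: R B Y Y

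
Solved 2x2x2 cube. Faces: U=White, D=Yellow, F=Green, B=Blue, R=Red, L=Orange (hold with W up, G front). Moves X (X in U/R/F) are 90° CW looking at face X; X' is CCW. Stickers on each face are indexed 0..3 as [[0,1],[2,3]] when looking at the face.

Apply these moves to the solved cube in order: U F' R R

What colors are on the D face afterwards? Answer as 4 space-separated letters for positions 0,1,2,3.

Answer: G W Y R

Derivation:
After move 1 (U): U=WWWW F=RRGG R=BBRR B=OOBB L=GGOO
After move 2 (F'): F=RGRG U=WWBR R=YBYR D=GOYY L=GWOW
After move 3 (R): R=YYRB U=WGBG F=RORY D=GBYO B=ROWB
After move 4 (R): R=RYBY U=WOBY F=RBRO D=GWYR B=GOGB
Query: D face = GWYR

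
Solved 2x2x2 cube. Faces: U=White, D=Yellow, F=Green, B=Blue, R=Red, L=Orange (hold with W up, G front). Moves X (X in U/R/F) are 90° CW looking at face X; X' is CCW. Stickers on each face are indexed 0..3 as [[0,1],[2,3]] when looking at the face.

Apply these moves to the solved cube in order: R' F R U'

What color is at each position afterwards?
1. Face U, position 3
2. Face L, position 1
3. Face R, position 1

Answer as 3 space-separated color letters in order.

After move 1 (R'): R=RRRR U=WBWB F=GWGW D=YGYG B=YBYB
After move 2 (F): F=GGWW U=WBOO R=WRBR D=RRYG L=OYOG
After move 3 (R): R=BWRR U=WGOW F=GRWG D=RYYY B=OBBB
After move 4 (U'): U=GWWO F=OYWG R=GRRR B=BWBB L=OBOG
Query 1: U[3] = O
Query 2: L[1] = B
Query 3: R[1] = R

Answer: O B R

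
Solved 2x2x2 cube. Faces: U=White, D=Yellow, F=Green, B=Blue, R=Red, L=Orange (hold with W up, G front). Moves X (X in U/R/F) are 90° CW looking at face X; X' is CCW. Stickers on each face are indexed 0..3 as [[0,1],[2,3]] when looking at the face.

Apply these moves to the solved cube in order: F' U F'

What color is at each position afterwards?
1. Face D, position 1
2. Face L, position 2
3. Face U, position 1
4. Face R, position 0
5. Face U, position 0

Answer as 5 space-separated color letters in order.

Answer: W O W O R

Derivation:
After move 1 (F'): F=GGGG U=WWRR R=YRYR D=OOYY L=OWOW
After move 2 (U): U=RWRW F=YRGG R=BBYR B=OWBB L=GGOW
After move 3 (F'): F=RGYG U=RWBY R=OBOR D=GWYY L=GWOR
Query 1: D[1] = W
Query 2: L[2] = O
Query 3: U[1] = W
Query 4: R[0] = O
Query 5: U[0] = R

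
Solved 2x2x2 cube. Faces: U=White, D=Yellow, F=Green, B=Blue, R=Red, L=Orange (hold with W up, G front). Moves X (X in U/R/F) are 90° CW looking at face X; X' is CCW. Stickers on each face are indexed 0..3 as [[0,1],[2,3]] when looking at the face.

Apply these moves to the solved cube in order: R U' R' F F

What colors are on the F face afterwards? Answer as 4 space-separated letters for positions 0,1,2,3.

After move 1 (R): R=RRRR U=WGWG F=GYGY D=YBYB B=WBWB
After move 2 (U'): U=GGWW F=OOGY R=GYRR B=RRWB L=WBOO
After move 3 (R'): R=YRGR U=GWWR F=OGGW D=YOYY B=BRBB
After move 4 (F): F=GOWG U=GWOB R=WRRR D=GYYY L=WYOO
After move 5 (F): F=WGGO U=GWOY R=ORBR D=RWYY L=WGOY
Query: F face = WGGO

Answer: W G G O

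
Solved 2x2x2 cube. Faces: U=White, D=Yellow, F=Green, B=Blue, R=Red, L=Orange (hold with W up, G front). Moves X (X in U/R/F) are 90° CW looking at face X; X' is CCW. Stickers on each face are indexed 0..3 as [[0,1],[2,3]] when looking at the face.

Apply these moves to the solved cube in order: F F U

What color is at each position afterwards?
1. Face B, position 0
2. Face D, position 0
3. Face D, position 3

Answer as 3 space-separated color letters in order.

Answer: O W Y

Derivation:
After move 1 (F): F=GGGG U=WWOO R=WRWR D=RRYY L=OYOY
After move 2 (F): F=GGGG U=WWYY R=OROR D=WWYY L=OROR
After move 3 (U): U=YWYW F=ORGG R=BBOR B=ORBB L=GGOR
Query 1: B[0] = O
Query 2: D[0] = W
Query 3: D[3] = Y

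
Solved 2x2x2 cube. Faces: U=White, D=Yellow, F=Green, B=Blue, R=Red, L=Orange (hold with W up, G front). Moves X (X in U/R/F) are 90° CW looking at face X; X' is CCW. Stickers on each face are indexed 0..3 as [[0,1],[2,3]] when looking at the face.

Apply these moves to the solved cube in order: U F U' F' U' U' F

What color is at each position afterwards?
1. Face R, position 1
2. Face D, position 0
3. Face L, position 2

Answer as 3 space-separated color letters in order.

After move 1 (U): U=WWWW F=RRGG R=BBRR B=OOBB L=GGOO
After move 2 (F): F=GRGR U=WWOG R=WBWR D=RBYY L=GYOY
After move 3 (U'): U=WGWO F=GYGR R=GRWR B=WBBB L=OOOY
After move 4 (F'): F=YRGG U=WGGW R=BRRR D=OYYY L=OOOW
After move 5 (U'): U=GWWG F=OOGG R=YRRR B=BRBB L=WBOW
After move 6 (U'): U=WGGW F=WBGG R=OORR B=YRBB L=BROW
After move 7 (F): F=GWGB U=WGWR R=GOWR D=ROYY L=BOOY
Query 1: R[1] = O
Query 2: D[0] = R
Query 3: L[2] = O

Answer: O R O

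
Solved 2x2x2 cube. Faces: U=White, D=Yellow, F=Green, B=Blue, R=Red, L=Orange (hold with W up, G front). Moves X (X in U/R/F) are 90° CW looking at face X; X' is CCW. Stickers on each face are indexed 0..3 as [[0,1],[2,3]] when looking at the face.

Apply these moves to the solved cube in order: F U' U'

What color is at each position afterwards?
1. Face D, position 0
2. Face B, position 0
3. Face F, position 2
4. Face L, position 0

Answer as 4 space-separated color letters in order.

Answer: R G G W

Derivation:
After move 1 (F): F=GGGG U=WWOO R=WRWR D=RRYY L=OYOY
After move 2 (U'): U=WOWO F=OYGG R=GGWR B=WRBB L=BBOY
After move 3 (U'): U=OOWW F=BBGG R=OYWR B=GGBB L=WROY
Query 1: D[0] = R
Query 2: B[0] = G
Query 3: F[2] = G
Query 4: L[0] = W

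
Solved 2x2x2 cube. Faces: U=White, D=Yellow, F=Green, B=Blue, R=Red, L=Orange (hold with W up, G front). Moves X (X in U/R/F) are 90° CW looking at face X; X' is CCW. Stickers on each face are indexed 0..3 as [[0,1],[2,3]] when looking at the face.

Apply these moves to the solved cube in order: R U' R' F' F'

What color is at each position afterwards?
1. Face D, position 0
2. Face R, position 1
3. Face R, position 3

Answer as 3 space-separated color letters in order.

After move 1 (R): R=RRRR U=WGWG F=GYGY D=YBYB B=WBWB
After move 2 (U'): U=GGWW F=OOGY R=GYRR B=RRWB L=WBOO
After move 3 (R'): R=YRGR U=GWWR F=OGGW D=YOYY B=BRBB
After move 4 (F'): F=GWOG U=GWYG R=ORYR D=BOYY L=WROW
After move 5 (F'): F=WGGO U=GWOY R=ORBR D=RWYY L=WGOY
Query 1: D[0] = R
Query 2: R[1] = R
Query 3: R[3] = R

Answer: R R R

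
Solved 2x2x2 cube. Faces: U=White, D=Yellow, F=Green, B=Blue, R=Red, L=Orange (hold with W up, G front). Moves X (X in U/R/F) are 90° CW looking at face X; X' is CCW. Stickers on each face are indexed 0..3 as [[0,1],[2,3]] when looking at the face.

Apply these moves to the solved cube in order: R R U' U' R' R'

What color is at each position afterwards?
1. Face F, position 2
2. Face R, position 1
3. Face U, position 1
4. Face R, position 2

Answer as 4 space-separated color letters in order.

Answer: G R W O

Derivation:
After move 1 (R): R=RRRR U=WGWG F=GYGY D=YBYB B=WBWB
After move 2 (R): R=RRRR U=WYWY F=GBGB D=YWYW B=GBGB
After move 3 (U'): U=YYWW F=OOGB R=GBRR B=RRGB L=GBOO
After move 4 (U'): U=YWYW F=GBGB R=OORR B=GBGB L=RROO
After move 5 (R'): R=OROR U=YGYG F=GWGW D=YBYB B=WBWB
After move 6 (R'): R=RROO U=YWYW F=GGGG D=YWYW B=BBBB
Query 1: F[2] = G
Query 2: R[1] = R
Query 3: U[1] = W
Query 4: R[2] = O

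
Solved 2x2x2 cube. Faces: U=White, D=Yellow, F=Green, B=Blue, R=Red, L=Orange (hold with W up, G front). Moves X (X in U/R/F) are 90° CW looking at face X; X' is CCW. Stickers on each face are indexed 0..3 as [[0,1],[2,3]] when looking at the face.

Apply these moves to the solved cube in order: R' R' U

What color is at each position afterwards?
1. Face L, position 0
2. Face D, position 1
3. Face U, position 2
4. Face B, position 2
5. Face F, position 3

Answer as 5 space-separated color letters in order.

Answer: G W Y G B

Derivation:
After move 1 (R'): R=RRRR U=WBWB F=GWGW D=YGYG B=YBYB
After move 2 (R'): R=RRRR U=WYWY F=GBGB D=YWYW B=GBGB
After move 3 (U): U=WWYY F=RRGB R=GBRR B=OOGB L=GBOO
Query 1: L[0] = G
Query 2: D[1] = W
Query 3: U[2] = Y
Query 4: B[2] = G
Query 5: F[3] = B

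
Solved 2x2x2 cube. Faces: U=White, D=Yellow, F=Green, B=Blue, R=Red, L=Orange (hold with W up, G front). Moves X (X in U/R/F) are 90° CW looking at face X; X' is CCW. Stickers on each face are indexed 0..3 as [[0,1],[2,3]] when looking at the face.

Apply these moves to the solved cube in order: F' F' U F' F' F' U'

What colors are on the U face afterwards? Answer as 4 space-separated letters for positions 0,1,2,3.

After move 1 (F'): F=GGGG U=WWRR R=YRYR D=OOYY L=OWOW
After move 2 (F'): F=GGGG U=WWYY R=OROR D=WWYY L=OROR
After move 3 (U): U=YWYW F=ORGG R=BBOR B=ORBB L=GGOR
After move 4 (F'): F=RGOG U=YWBO R=WBWR D=GRYY L=GWOY
After move 5 (F'): F=GGRO U=YWWW R=RBGR D=WYYY L=GOOB
After move 6 (F'): F=GOGR U=YWRG R=YBWR D=OBYY L=GWOW
After move 7 (U'): U=WGYR F=GWGR R=GOWR B=YBBB L=OROW
Query: U face = WGYR

Answer: W G Y R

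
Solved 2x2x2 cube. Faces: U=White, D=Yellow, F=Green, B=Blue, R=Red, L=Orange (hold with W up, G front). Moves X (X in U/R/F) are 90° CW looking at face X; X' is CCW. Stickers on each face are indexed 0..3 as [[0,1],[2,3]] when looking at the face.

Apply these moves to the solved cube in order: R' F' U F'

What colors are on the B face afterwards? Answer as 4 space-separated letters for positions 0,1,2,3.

Answer: O B Y B

Derivation:
After move 1 (R'): R=RRRR U=WBWB F=GWGW D=YGYG B=YBYB
After move 2 (F'): F=WWGG U=WBRR R=GRYR D=OOYG L=OBOW
After move 3 (U): U=RWRB F=GRGG R=YBYR B=OBYB L=WWOW
After move 4 (F'): F=RGGG U=RWYY R=OBOR D=WWYG L=WBOR
Query: B face = OBYB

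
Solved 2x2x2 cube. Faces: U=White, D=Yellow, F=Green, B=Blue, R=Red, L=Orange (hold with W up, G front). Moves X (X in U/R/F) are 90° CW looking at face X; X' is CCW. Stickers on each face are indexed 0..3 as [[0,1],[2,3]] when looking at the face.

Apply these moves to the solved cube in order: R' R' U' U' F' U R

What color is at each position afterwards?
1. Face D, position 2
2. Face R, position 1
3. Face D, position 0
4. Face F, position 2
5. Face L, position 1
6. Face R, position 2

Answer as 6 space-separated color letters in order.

Answer: Y G R G B R

Derivation:
After move 1 (R'): R=RRRR U=WBWB F=GWGW D=YGYG B=YBYB
After move 2 (R'): R=RRRR U=WYWY F=GBGB D=YWYW B=GBGB
After move 3 (U'): U=YYWW F=OOGB R=GBRR B=RRGB L=GBOO
After move 4 (U'): U=YWYW F=GBGB R=OORR B=GBGB L=RROO
After move 5 (F'): F=BBGG U=YWOR R=WOYR D=ROYW L=RWOY
After move 6 (U): U=OYRW F=WOGG R=GBYR B=RWGB L=BBOY
After move 7 (R): R=YGRB U=OORG F=WOGW D=RGYR B=WWYB
Query 1: D[2] = Y
Query 2: R[1] = G
Query 3: D[0] = R
Query 4: F[2] = G
Query 5: L[1] = B
Query 6: R[2] = R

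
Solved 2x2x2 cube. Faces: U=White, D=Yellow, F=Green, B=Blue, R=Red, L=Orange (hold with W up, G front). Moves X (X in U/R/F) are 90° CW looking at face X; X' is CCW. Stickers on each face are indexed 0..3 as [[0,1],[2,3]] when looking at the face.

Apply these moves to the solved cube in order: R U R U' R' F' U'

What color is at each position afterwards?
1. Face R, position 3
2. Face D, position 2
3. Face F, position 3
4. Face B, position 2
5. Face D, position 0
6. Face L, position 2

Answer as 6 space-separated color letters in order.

Answer: R Y G W O O

Derivation:
After move 1 (R): R=RRRR U=WGWG F=GYGY D=YBYB B=WBWB
After move 2 (U): U=WWGG F=RRGY R=WBRR B=OOWB L=GYOO
After move 3 (R): R=RWRB U=WRGY F=RBGB D=YWYO B=GOWB
After move 4 (U'): U=RYWG F=GYGB R=RBRB B=RWWB L=GOOO
After move 5 (R'): R=BBRR U=RWWR F=GYGG D=YYYB B=OWWB
After move 6 (F'): F=YGGG U=RWBR R=YBYR D=OOYB L=GROW
After move 7 (U'): U=WRRB F=GRGG R=YGYR B=YBWB L=OWOW
Query 1: R[3] = R
Query 2: D[2] = Y
Query 3: F[3] = G
Query 4: B[2] = W
Query 5: D[0] = O
Query 6: L[2] = O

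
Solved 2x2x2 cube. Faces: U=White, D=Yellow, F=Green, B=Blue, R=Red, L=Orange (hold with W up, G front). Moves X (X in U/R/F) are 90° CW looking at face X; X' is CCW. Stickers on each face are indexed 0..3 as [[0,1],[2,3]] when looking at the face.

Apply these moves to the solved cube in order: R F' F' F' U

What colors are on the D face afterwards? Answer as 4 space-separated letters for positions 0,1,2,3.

Answer: R R Y B

Derivation:
After move 1 (R): R=RRRR U=WGWG F=GYGY D=YBYB B=WBWB
After move 2 (F'): F=YYGG U=WGRR R=BRYR D=OOYB L=OGOW
After move 3 (F'): F=YGYG U=WGBY R=OROR D=GWYB L=OROR
After move 4 (F'): F=GGYY U=WGOO R=WRGR D=RRYB L=OYOB
After move 5 (U): U=OWOG F=WRYY R=WBGR B=OYWB L=GGOB
Query: D face = RRYB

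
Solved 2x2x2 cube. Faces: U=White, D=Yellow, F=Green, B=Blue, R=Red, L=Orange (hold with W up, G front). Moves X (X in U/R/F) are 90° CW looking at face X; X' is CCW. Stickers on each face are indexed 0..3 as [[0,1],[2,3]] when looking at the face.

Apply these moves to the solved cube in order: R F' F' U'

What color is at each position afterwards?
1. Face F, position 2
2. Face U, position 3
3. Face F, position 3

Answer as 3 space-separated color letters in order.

Answer: Y B G

Derivation:
After move 1 (R): R=RRRR U=WGWG F=GYGY D=YBYB B=WBWB
After move 2 (F'): F=YYGG U=WGRR R=BRYR D=OOYB L=OGOW
After move 3 (F'): F=YGYG U=WGBY R=OROR D=GWYB L=OROR
After move 4 (U'): U=GYWB F=ORYG R=YGOR B=ORWB L=WBOR
Query 1: F[2] = Y
Query 2: U[3] = B
Query 3: F[3] = G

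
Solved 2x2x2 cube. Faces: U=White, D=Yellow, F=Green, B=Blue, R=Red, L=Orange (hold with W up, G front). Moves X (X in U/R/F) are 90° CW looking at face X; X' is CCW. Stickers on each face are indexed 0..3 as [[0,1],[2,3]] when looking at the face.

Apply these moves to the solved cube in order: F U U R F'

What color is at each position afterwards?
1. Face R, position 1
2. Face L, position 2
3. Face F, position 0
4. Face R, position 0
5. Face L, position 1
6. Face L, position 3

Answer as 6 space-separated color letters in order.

Answer: O O R B G W

Derivation:
After move 1 (F): F=GGGG U=WWOO R=WRWR D=RRYY L=OYOY
After move 2 (U): U=OWOW F=WRGG R=BBWR B=OYBB L=GGOY
After move 3 (U): U=OOWW F=BBGG R=OYWR B=GGBB L=WROY
After move 4 (R): R=WORY U=OBWG F=BRGY D=RBYG B=WGOB
After move 5 (F'): F=RYBG U=OBWR R=BORY D=RYYG L=WGOW
Query 1: R[1] = O
Query 2: L[2] = O
Query 3: F[0] = R
Query 4: R[0] = B
Query 5: L[1] = G
Query 6: L[3] = W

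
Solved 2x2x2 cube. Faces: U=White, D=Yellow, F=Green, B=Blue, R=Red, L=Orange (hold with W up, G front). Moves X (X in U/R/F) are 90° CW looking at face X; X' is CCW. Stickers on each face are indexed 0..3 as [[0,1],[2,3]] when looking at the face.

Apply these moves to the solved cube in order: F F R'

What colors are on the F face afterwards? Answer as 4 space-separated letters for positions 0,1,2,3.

Answer: G W G Y

Derivation:
After move 1 (F): F=GGGG U=WWOO R=WRWR D=RRYY L=OYOY
After move 2 (F): F=GGGG U=WWYY R=OROR D=WWYY L=OROR
After move 3 (R'): R=RROO U=WBYB F=GWGY D=WGYG B=YBWB
Query: F face = GWGY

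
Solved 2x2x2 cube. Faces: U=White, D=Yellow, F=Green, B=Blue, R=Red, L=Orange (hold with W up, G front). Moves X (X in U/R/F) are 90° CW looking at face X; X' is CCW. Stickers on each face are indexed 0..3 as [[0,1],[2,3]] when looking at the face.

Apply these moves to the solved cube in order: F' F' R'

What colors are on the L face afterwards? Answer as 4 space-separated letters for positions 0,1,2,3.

Answer: O R O R

Derivation:
After move 1 (F'): F=GGGG U=WWRR R=YRYR D=OOYY L=OWOW
After move 2 (F'): F=GGGG U=WWYY R=OROR D=WWYY L=OROR
After move 3 (R'): R=RROO U=WBYB F=GWGY D=WGYG B=YBWB
Query: L face = OROR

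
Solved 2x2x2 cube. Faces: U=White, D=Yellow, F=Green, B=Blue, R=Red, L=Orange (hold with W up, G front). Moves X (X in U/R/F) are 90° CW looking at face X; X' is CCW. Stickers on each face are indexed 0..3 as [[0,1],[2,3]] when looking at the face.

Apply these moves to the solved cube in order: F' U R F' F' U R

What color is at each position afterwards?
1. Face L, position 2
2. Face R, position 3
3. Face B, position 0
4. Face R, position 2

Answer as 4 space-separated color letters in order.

After move 1 (F'): F=GGGG U=WWRR R=YRYR D=OOYY L=OWOW
After move 2 (U): U=RWRW F=YRGG R=BBYR B=OWBB L=GGOW
After move 3 (R): R=YBRB U=RRRG F=YOGY D=OBYO B=WWWB
After move 4 (F'): F=OYYG U=RRYR R=BBOB D=GWYO L=GGOR
After move 5 (F'): F=YGOY U=RRBO R=WBGB D=GRYO L=GROY
After move 6 (U): U=BROR F=WBOY R=WWGB B=GRWB L=YGOY
After move 7 (R): R=GWBW U=BBOY F=WROO D=GWYG B=RRRB
Query 1: L[2] = O
Query 2: R[3] = W
Query 3: B[0] = R
Query 4: R[2] = B

Answer: O W R B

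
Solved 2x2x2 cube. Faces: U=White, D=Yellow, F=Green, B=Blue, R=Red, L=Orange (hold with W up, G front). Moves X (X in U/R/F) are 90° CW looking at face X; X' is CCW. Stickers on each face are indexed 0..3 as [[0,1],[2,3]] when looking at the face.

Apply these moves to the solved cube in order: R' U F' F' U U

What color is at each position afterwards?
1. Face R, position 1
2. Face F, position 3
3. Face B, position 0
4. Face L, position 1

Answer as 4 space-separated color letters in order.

After move 1 (R'): R=RRRR U=WBWB F=GWGW D=YGYG B=YBYB
After move 2 (U): U=WWBB F=RRGW R=YBRR B=OOYB L=GWOO
After move 3 (F'): F=RWRG U=WWYR R=GBYR D=WOYG L=GBOB
After move 4 (F'): F=WGRR U=WWGY R=OBWR D=BBYG L=GROY
After move 5 (U): U=GWYW F=OBRR R=OOWR B=GRYB L=WGOY
After move 6 (U): U=YGWW F=OORR R=GRWR B=WGYB L=OBOY
Query 1: R[1] = R
Query 2: F[3] = R
Query 3: B[0] = W
Query 4: L[1] = B

Answer: R R W B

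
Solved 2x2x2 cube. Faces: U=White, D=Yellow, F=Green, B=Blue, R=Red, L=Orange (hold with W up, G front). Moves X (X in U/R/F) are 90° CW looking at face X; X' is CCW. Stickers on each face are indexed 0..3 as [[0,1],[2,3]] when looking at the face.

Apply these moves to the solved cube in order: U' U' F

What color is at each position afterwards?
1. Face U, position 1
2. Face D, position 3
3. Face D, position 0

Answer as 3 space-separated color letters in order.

After move 1 (U'): U=WWWW F=OOGG R=GGRR B=RRBB L=BBOO
After move 2 (U'): U=WWWW F=BBGG R=OORR B=GGBB L=RROO
After move 3 (F): F=GBGB U=WWOR R=WOWR D=ROYY L=RYOY
Query 1: U[1] = W
Query 2: D[3] = Y
Query 3: D[0] = R

Answer: W Y R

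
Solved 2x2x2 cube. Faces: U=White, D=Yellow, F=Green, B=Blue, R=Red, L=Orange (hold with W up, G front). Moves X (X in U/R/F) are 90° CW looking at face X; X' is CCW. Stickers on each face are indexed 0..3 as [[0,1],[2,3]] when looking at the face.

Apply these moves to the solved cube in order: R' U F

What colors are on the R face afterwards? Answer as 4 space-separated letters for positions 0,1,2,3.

After move 1 (R'): R=RRRR U=WBWB F=GWGW D=YGYG B=YBYB
After move 2 (U): U=WWBB F=RRGW R=YBRR B=OOYB L=GWOO
After move 3 (F): F=GRWR U=WWOW R=BBBR D=RYYG L=GYOG
Query: R face = BBBR

Answer: B B B R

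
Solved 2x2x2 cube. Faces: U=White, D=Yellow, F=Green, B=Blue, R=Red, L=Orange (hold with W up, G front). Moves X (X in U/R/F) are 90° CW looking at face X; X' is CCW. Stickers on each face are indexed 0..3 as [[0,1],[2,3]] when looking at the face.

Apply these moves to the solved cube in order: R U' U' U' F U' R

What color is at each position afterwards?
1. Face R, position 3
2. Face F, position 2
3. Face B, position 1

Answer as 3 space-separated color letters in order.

Answer: R Y B

Derivation:
After move 1 (R): R=RRRR U=WGWG F=GYGY D=YBYB B=WBWB
After move 2 (U'): U=GGWW F=OOGY R=GYRR B=RRWB L=WBOO
After move 3 (U'): U=GWGW F=WBGY R=OORR B=GYWB L=RROO
After move 4 (U'): U=WWGG F=RRGY R=WBRR B=OOWB L=GYOO
After move 5 (F): F=GRYR U=WWOY R=GBGR D=RWYB L=GYOB
After move 6 (U'): U=WYWO F=GYYR R=GRGR B=GBWB L=OOOB
After move 7 (R): R=GGRR U=WYWR F=GWYB D=RWYG B=OBYB
Query 1: R[3] = R
Query 2: F[2] = Y
Query 3: B[1] = B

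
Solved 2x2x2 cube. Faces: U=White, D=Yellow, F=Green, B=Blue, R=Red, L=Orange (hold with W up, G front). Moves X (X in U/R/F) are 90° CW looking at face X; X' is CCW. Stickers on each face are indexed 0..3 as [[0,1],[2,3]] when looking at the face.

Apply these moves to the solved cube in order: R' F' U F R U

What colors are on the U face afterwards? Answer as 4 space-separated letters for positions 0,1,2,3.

After move 1 (R'): R=RRRR U=WBWB F=GWGW D=YGYG B=YBYB
After move 2 (F'): F=WWGG U=WBRR R=GRYR D=OOYG L=OBOW
After move 3 (U): U=RWRB F=GRGG R=YBYR B=OBYB L=WWOW
After move 4 (F): F=GGGR U=RWWW R=RBBR D=YYYG L=WOOO
After move 5 (R): R=BRRB U=RGWR F=GYGG D=YYYO B=WBWB
After move 6 (U): U=WRRG F=BRGG R=WBRB B=WOWB L=GYOO
Query: U face = WRRG

Answer: W R R G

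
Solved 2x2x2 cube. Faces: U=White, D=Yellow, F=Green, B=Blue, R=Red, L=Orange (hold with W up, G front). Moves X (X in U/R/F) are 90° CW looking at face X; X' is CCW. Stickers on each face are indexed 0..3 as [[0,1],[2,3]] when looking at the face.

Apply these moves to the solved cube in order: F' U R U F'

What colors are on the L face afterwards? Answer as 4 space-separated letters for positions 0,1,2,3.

After move 1 (F'): F=GGGG U=WWRR R=YRYR D=OOYY L=OWOW
After move 2 (U): U=RWRW F=YRGG R=BBYR B=OWBB L=GGOW
After move 3 (R): R=YBRB U=RRRG F=YOGY D=OBYO B=WWWB
After move 4 (U): U=RRGR F=YBGY R=WWRB B=GGWB L=YOOW
After move 5 (F'): F=BYYG U=RRWR R=BWOB D=OWYO L=YROG
Query: L face = YROG

Answer: Y R O G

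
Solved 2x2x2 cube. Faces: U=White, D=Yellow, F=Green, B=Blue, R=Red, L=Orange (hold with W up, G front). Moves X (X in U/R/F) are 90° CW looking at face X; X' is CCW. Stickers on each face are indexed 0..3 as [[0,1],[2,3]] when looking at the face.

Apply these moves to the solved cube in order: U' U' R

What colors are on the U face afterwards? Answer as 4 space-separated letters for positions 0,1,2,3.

Answer: W B W G

Derivation:
After move 1 (U'): U=WWWW F=OOGG R=GGRR B=RRBB L=BBOO
After move 2 (U'): U=WWWW F=BBGG R=OORR B=GGBB L=RROO
After move 3 (R): R=RORO U=WBWG F=BYGY D=YBYG B=WGWB
Query: U face = WBWG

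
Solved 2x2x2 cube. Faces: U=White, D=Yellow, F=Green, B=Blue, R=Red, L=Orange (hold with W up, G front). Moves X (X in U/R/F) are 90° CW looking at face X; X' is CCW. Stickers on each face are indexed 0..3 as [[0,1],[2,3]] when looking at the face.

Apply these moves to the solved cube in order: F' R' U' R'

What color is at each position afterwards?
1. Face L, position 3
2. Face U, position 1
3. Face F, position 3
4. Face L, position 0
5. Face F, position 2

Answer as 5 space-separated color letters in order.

Answer: W O R Y G

Derivation:
After move 1 (F'): F=GGGG U=WWRR R=YRYR D=OOYY L=OWOW
After move 2 (R'): R=RRYY U=WBRB F=GWGR D=OGYG B=YBOB
After move 3 (U'): U=BBWR F=OWGR R=GWYY B=RROB L=YBOW
After move 4 (R'): R=WYGY U=BOWR F=OBGR D=OWYR B=GRGB
Query 1: L[3] = W
Query 2: U[1] = O
Query 3: F[3] = R
Query 4: L[0] = Y
Query 5: F[2] = G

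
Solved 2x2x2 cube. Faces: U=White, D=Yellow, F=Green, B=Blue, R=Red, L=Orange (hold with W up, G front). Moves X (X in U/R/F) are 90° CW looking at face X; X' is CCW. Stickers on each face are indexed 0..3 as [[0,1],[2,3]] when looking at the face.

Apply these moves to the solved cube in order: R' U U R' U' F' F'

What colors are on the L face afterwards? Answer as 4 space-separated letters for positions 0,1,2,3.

After move 1 (R'): R=RRRR U=WBWB F=GWGW D=YGYG B=YBYB
After move 2 (U): U=WWBB F=RRGW R=YBRR B=OOYB L=GWOO
After move 3 (U): U=BWBW F=YBGW R=OORR B=GWYB L=RROO
After move 4 (R'): R=OROR U=BYBG F=YWGW D=YBYW B=GWGB
After move 5 (U'): U=YGBB F=RRGW R=YWOR B=ORGB L=GWOO
After move 6 (F'): F=RWRG U=YGYO R=BWYR D=WOYW L=GBOB
After move 7 (F'): F=WGRR U=YGBY R=OWWR D=BBYW L=GOOY
Query: L face = GOOY

Answer: G O O Y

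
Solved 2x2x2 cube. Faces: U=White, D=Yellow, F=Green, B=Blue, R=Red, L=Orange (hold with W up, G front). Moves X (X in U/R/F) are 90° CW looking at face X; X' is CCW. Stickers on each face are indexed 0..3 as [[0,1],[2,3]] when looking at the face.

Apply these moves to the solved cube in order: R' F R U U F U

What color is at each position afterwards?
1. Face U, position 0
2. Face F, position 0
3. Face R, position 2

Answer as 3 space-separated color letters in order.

After move 1 (R'): R=RRRR U=WBWB F=GWGW D=YGYG B=YBYB
After move 2 (F): F=GGWW U=WBOO R=WRBR D=RRYG L=OYOG
After move 3 (R): R=BWRR U=WGOW F=GRWG D=RYYY B=OBBB
After move 4 (U): U=OWWG F=BWWG R=OBRR B=OYBB L=GROG
After move 5 (U): U=WOGW F=OBWG R=OYRR B=GRBB L=BWOG
After move 6 (F): F=WOGB U=WOGW R=GYWR D=ROYY L=BROY
After move 7 (U): U=GWWO F=GYGB R=GRWR B=BRBB L=WOOY
Query 1: U[0] = G
Query 2: F[0] = G
Query 3: R[2] = W

Answer: G G W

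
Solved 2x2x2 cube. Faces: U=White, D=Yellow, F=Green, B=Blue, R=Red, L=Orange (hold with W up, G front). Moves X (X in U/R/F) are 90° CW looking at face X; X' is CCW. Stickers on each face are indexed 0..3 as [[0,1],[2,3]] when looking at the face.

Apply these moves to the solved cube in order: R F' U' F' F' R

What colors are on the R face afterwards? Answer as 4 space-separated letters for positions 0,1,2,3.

After move 1 (R): R=RRRR U=WGWG F=GYGY D=YBYB B=WBWB
After move 2 (F'): F=YYGG U=WGRR R=BRYR D=OOYB L=OGOW
After move 3 (U'): U=GRWR F=OGGG R=YYYR B=BRWB L=WBOW
After move 4 (F'): F=GGOG U=GRYY R=OYOR D=BWYB L=WROW
After move 5 (F'): F=GGGO U=GROO R=WYBR D=RWYB L=WYOY
After move 6 (R): R=BWRY U=GGOO F=GWGB D=RWYB B=ORRB
Query: R face = BWRY

Answer: B W R Y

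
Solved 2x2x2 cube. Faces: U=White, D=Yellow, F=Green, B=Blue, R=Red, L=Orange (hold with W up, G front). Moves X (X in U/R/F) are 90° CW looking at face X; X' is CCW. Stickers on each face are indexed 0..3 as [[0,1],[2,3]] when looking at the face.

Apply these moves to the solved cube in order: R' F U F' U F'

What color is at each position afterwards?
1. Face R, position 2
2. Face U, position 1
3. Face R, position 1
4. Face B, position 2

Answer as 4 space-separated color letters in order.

Answer: G O Y Y

Derivation:
After move 1 (R'): R=RRRR U=WBWB F=GWGW D=YGYG B=YBYB
After move 2 (F): F=GGWW U=WBOO R=WRBR D=RRYG L=OYOG
After move 3 (U): U=OWOB F=WRWW R=YBBR B=OYYB L=GGOG
After move 4 (F'): F=RWWW U=OWYB R=RBRR D=GGYG L=GBOO
After move 5 (U): U=YOBW F=RBWW R=OYRR B=GBYB L=RWOO
After move 6 (F'): F=BWRW U=YOOR R=GYGR D=WOYG L=RWOB
Query 1: R[2] = G
Query 2: U[1] = O
Query 3: R[1] = Y
Query 4: B[2] = Y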